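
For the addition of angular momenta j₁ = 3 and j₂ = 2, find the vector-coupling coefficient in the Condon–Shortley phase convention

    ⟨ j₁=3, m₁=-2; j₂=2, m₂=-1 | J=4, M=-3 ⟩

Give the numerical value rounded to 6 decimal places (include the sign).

-0.223607  (= −√(1/20))

triangle: 1!·5!·3!/10! = 720/3628800
(j±m)!: 1!·5!·1!·3!·1!·7! = 3628800
prefactor² = (2J+1)·Δ·N² = 6480
  k=0: +1/(0!·1!·5!·1!·0!·2!) = 1/240
  k=1: −1/(1!·0!·4!·0!·1!·3!) = -1/144
Σ = -1/360  ⇒  CG² = 6480·(-1/360)² = 1/20
CG = −√(1/20) = -0.223607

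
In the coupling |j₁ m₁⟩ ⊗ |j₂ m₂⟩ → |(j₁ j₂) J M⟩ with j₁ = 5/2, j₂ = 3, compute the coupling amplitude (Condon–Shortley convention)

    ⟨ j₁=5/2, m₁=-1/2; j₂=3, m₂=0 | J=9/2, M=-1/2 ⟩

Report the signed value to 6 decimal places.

-0.208063

√[10·1!4!5!/11! · 2!3!3!3!4!5!] = √(69120/77)
  +(−1)^0/∏(0,1,3,3,1,2)! = 1/72  (running 1/72)
  +(−1)^1/∏(1,0,2,2,2,3)! = -1/48  (running -1/144)
⟨..|..⟩ = √(69120/77)·(-1/144) = -0.208063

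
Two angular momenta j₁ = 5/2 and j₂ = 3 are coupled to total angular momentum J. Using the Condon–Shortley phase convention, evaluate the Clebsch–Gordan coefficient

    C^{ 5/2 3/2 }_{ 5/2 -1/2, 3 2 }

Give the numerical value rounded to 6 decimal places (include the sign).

+0.267261  (= +√(1/14))

triangle: 3!×2!×3!/9! = 72/362880
(j±m)!: 2!×3!×5!×1!×4!×1! = 34560
prefactor² = (2J+1)×Δ×N² = 288/7
  k=2: +1/(2!×1!×1!×3!×1!×0!) = 1/12
  k=3: −1/(3!×0!×0!×2!×2!×1!) = -1/24
Σ = 1/24  ⇒  CG² = 288/7×1/24² = 1/14
CG = +√(1/14) = +0.267261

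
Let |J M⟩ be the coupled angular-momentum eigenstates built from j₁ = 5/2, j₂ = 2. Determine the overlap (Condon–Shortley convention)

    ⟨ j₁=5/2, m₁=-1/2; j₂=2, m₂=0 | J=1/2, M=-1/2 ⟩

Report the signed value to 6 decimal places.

+√(1/5) ≈ +0.447214

j₁+j₂−J=4  J+j₁−j₂=1  J−j₁+j₂=0  j₁+j₂+J+1=6
(j₁±m₁, j₂±m₂, J±M) = (2,3,2,2,0,1)
P² = 16/5
sum k=2..2:
  [2] +1/4 = 1/4
S = 1/4
C² = P²·S² = 1/5 ; C = +0.447214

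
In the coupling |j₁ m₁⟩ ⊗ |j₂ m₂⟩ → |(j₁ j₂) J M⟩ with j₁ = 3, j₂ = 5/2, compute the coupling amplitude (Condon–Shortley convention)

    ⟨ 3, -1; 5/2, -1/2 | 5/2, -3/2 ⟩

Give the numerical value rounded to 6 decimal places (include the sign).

+√(1/35) = +0.169031

triangle: 3!·3!·2!/9! = 72/362880
(j±m)!: 2!·4!·2!·3!·1!·4! = 13824
prefactor² = (2J+1)·Δ·N² = 576/35
  k=1: −1/(1!·2!·3!·1!·0!·1!) = -1/12
  k=2: +1/(2!·1!·2!·0!·1!·2!) = 1/8
Σ = 1/24  ⇒  CG² = 576/35·1/24² = 1/35
CG = +√(1/35) = +0.169031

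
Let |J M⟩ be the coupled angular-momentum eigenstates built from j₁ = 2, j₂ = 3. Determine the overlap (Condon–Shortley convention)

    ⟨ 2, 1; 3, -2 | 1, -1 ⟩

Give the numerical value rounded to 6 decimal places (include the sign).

-0.534522

√[3·4!0!2!/7! · 3!1!1!5!0!2!] = √(288/7)
  +(−1)^1/∏(1,3,0,0,0,2)! = -1/12  (running -1/12)
⟨..|..⟩ = √(288/7)·(-1/12) = -0.534522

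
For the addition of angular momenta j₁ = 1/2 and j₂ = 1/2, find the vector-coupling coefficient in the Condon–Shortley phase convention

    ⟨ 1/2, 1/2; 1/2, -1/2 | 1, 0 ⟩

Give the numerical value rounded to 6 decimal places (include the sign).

+√(1/2) = +0.707107

triangle: 0!×1!×1!/3! = 1/6
(j±m)!: 1!×0!×0!×1!×1!×1! = 1
prefactor² = (2J+1)×Δ×N² = 1/2
  k=0: +1/(0!×0!×0!×0!×1!×1!) = 1
Σ = 1  ⇒  CG² = 1/2×1² = 1/2
CG = +√(1/2) = +0.707107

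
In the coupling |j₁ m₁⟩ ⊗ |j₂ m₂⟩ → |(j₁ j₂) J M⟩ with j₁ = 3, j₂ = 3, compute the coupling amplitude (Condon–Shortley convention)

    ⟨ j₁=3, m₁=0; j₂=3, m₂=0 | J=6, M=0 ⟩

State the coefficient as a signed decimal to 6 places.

triangle: 0!·6!·6!/13! = 518400/6227020800
(j±m)!: 3!·3!·3!·3!·6!·6! = 671846400
prefactor² = (2J+1)·Δ·N² = 55987200/77
  k=0: +1/(0!·0!·3!·3!·3!·3!) = 1/1296
Σ = 1/1296  ⇒  CG² = 55987200/77·1/1296² = 100/231
CG = +√(100/231) = +0.657952

+0.657952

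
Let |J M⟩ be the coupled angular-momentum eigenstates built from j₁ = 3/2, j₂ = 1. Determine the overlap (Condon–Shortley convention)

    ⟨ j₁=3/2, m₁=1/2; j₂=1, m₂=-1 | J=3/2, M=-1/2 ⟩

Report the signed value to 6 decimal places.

+0.730297

√[4·1!2!1!/5! · 2!1!0!2!1!2!] = √(8/15)
  +(−1)^0/∏(0,1,1,0,1,1)! = 1  (running 1)
⟨..|..⟩ = √(8/15)·(1) = +0.730297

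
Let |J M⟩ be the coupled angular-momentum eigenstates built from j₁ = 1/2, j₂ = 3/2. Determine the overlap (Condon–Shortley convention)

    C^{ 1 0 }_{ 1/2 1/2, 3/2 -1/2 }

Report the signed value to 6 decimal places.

+√(1/2) = +0.707107

j₁+j₂−J=1  J+j₁−j₂=0  J−j₁+j₂=2  j₁+j₂+J+1=4
(j₁±m₁, j₂±m₂, J±M) = (1,0,1,2,1,1)
P² = 1/2
sum k=0..0:
  [0] +1/1 = 1
S = 1
C² = P²·S² = 1/2 ; C = +0.707107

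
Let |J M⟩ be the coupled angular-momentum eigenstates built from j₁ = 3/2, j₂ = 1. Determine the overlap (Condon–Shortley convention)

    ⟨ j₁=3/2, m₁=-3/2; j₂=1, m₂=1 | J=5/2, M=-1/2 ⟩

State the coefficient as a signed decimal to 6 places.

+√(1/10) ≈ +0.316228

j₁+j₂−J=0  J+j₁−j₂=3  J−j₁+j₂=2  j₁+j₂+J+1=6
(j₁±m₁, j₂±m₂, J±M) = (0,3,2,0,2,3)
P² = 72/5
sum k=0..0:
  [0] +1/12 = 1/12
S = 1/12
C² = P²·S² = 1/10 ; C = +0.316228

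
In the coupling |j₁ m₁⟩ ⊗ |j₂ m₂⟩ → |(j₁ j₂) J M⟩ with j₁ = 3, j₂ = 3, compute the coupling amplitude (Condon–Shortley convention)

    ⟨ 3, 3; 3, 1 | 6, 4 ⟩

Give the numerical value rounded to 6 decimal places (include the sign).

j₁+j₂−J=0  J+j₁−j₂=6  J−j₁+j₂=6  j₁+j₂+J+1=13
(j₁±m₁, j₂±m₂, J±M) = (6,0,4,2,10,2)
P² = 2985984000/11
sum k=0..0:
  [0] +1/34560 = 1/34560
S = 1/34560
C² = P²·S² = 5/22 ; C = +0.476731

+0.476731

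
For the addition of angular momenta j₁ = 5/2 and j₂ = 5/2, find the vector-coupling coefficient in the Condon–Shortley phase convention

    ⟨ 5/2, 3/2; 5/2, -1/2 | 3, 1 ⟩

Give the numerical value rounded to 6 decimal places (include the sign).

triangle: 2!·3!·3!/9! = 72/362880
(j±m)!: 4!·1!·2!·3!·4!·2! = 13824
prefactor² = (2J+1)·Δ·N² = 96/5
  k=0: +1/(0!·2!·1!·2!·2!·1!) = 1/8
  k=1: −1/(1!·1!·0!·1!·3!·2!) = -1/12
Σ = 1/24  ⇒  CG² = 96/5·1/24² = 1/30
CG = +√(1/30) = +0.182574

+0.182574  (= +√(1/30))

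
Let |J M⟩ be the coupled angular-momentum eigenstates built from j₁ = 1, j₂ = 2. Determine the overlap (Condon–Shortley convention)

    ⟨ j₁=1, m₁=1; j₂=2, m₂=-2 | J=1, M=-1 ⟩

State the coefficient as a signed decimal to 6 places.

√[3·2!0!2!/5! · 2!0!0!4!0!2!] = √(48/5)
  +(−1)^0/∏(0,2,0,0,0,2)! = 1/4  (running 1/4)
⟨..|..⟩ = √(48/5)·(1/4) = +0.774597

+0.774597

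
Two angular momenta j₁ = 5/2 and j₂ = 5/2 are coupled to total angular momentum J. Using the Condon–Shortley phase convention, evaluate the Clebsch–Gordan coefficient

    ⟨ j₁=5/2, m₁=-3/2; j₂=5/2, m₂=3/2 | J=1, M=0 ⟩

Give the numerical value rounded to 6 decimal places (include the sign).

j₁+j₂−J=4  J+j₁−j₂=1  J−j₁+j₂=1  j₁+j₂+J+1=7
(j₁±m₁, j₂±m₂, J±M) = (1,4,4,1,1,1)
P² = 288/35
sum k=3..4:
  [3] −1/6 = -1/6
  [4] +1/24 = 1/24
S = -1/8
C² = P²·S² = 9/70 ; C = -0.358569

-0.358569  (= −√(9/70))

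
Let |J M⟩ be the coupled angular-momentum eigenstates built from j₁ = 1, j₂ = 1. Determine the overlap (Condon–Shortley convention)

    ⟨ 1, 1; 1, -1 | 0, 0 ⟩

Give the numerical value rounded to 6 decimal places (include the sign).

+0.577350

triangle: 2!·0!·0!/3! = 2/6
(j±m)!: 2!·0!·0!·2!·0!·0! = 4
prefactor² = (2J+1)·Δ·N² = 4/3
  k=0: +1/(0!·2!·0!·0!·0!·0!) = 1/2
Σ = 1/2  ⇒  CG² = 4/3·1/2² = 1/3
CG = +√(1/3) = +0.577350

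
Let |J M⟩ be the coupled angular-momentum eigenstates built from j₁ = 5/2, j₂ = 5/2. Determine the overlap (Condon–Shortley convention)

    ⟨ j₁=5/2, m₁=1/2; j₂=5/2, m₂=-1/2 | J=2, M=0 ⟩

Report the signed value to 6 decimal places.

−√(4/21) ≈ -0.436436

j₁+j₂−J=3  J+j₁−j₂=2  J−j₁+j₂=2  j₁+j₂+J+1=8
(j₁±m₁, j₂±m₂, J±M) = (3,2,2,3,2,2)
P² = 12/7
sum k=0..2:
  [0] +1/24 = 1/24
  [1] −1/2 = -1/2
  [2] +1/8 = 1/8
S = -1/3
C² = P²·S² = 4/21 ; C = -0.436436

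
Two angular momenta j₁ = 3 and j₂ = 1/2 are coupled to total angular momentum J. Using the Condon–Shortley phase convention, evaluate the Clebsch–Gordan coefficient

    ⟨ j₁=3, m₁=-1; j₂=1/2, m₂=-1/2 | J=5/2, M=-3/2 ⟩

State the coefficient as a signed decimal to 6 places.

triangle: 1!·5!·0!/7! = 120/5040
(j±m)!: 2!·4!·0!·1!·1!·4! = 1152
prefactor² = (2J+1)·Δ·N² = 1152/7
  k=0: +1/(0!·1!·4!·0!·1!·0!) = 1/24
Σ = 1/24  ⇒  CG² = 1152/7·1/24² = 2/7
CG = +√(2/7) = +0.534522

+√(2/7) ≈ +0.534522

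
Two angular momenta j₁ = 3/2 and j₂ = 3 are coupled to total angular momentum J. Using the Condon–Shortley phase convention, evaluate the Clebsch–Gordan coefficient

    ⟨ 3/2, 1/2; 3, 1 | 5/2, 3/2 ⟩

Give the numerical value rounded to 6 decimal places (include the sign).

-0.591608

j₁+j₂−J=2  J+j₁−j₂=1  J−j₁+j₂=4  j₁+j₂+J+1=8
(j₁±m₁, j₂±m₂, J±M) = (2,1,4,2,4,1)
P² = 576/35
sum k=0..1:
  [0] +1/48 = 1/48
  [1] −1/6 = -1/6
S = -7/48
C² = P²·S² = 7/20 ; C = -0.591608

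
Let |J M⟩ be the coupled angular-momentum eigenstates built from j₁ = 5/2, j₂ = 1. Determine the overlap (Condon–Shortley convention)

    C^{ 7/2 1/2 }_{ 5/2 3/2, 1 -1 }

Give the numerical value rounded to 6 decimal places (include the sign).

+0.377964  (= +√(1/7))

j₁+j₂−J=0  J+j₁−j₂=5  J−j₁+j₂=2  j₁+j₂+J+1=8
(j₁±m₁, j₂±m₂, J±M) = (4,1,0,2,4,3)
P² = 2304/7
sum k=0..0:
  [0] +1/48 = 1/48
S = 1/48
C² = P²·S² = 1/7 ; C = +0.377964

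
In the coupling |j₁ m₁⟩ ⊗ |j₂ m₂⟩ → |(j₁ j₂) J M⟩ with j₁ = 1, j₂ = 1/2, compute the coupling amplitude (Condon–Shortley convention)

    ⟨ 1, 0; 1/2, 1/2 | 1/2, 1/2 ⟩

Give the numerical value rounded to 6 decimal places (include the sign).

√[2·1!1!0!/3! · 1!1!1!0!1!0!] = √(1/3)
  +(−1)^1/∏(1,0,0,0,1,0)! = -1  (running -1)
⟨..|..⟩ = √(1/3)·(-1) = -0.577350

-0.577350  (= −√(1/3))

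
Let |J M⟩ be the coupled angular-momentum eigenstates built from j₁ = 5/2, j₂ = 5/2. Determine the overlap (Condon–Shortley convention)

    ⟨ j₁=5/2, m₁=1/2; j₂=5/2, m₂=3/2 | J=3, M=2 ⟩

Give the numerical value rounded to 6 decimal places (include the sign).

−√(1/12) = -0.288675

√[7·2!3!3!/9! · 3!2!4!1!5!1!] = √(48)
  +(−1)^1/∏(1,1,1,3,2,0)! = -1/12  (running -1/12)
  +(−1)^2/∏(2,0,0,2,3,1)! = 1/24  (running -1/24)
⟨..|..⟩ = √(48)·(-1/24) = -0.288675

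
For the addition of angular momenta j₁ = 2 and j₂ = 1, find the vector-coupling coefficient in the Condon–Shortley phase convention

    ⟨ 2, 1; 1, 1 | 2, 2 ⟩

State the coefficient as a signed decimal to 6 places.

√[5·1!3!1!/6! · 3!1!2!0!4!0!] = √(12)
  +(−1)^1/∏(1,0,0,1,3,0)! = -1/6  (running -1/6)
⟨..|..⟩ = √(12)·(-1/6) = -0.577350

−√(1/3) ≈ -0.577350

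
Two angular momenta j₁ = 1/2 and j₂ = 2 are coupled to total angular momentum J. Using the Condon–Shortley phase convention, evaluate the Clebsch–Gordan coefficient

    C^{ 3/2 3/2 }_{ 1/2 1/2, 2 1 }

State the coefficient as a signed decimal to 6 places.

√[4·1!0!3!/5! · 1!0!3!1!3!0!] = √(36/5)
  +(−1)^0/∏(0,1,0,3,0,0)! = 1/6  (running 1/6)
⟨..|..⟩ = √(36/5)·(1/6) = +0.447214

+√(1/5) = +0.447214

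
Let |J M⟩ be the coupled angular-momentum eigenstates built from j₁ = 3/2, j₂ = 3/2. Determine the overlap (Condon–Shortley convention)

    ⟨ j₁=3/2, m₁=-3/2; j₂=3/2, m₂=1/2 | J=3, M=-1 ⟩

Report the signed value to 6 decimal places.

+√(1/5) = +0.447214

triangle: 0!·3!·3!/7! = 36/5040
(j±m)!: 0!·3!·2!·1!·2!·4! = 576
prefactor² = (2J+1)·Δ·N² = 144/5
  k=0: +1/(0!·0!·3!·2!·0!·1!) = 1/12
Σ = 1/12  ⇒  CG² = 144/5·1/12² = 1/5
CG = +√(1/5) = +0.447214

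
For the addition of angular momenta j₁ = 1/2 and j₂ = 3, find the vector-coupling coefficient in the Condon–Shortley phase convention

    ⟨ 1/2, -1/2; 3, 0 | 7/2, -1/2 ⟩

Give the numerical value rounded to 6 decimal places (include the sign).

j₁+j₂−J=0  J+j₁−j₂=1  J−j₁+j₂=6  j₁+j₂+J+1=8
(j₁±m₁, j₂±m₂, J±M) = (0,1,3,3,3,4)
P² = 5184/7
sum k=0..0:
  [0] +1/36 = 1/36
S = 1/36
C² = P²·S² = 4/7 ; C = +0.755929

+√(4/7) = +0.755929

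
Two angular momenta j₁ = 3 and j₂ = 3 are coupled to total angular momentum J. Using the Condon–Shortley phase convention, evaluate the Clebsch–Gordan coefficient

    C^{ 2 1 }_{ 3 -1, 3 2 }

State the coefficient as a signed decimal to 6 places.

√[5·4!2!2!/9! · 2!4!5!1!3!1!] = √(320/7)
  +(−1)^3/∏(3,1,1,2,1,0)! = -1/12  (running -1/12)
  +(−1)^4/∏(4,0,0,1,2,1)! = 1/48  (running -1/16)
⟨..|..⟩ = √(320/7)·(-1/16) = -0.422577

−√(5/28) ≈ -0.422577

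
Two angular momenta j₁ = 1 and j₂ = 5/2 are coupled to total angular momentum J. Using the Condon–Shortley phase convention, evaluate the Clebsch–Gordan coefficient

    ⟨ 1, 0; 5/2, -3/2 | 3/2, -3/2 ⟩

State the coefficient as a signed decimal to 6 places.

√[4·2!0!3!/6! · 1!1!1!4!0!3!] = √(48/5)
  +(−1)^1/∏(1,1,0,0,0,3)! = -1/6  (running -1/6)
⟨..|..⟩ = √(48/5)·(-1/6) = -0.516398

-0.516398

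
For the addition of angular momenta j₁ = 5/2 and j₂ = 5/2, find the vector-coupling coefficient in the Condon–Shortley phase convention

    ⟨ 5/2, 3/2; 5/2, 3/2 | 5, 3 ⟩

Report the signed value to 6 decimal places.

√[11·0!5!5!/11! · 4!1!4!1!8!2!] = √(184320)
  +(−1)^0/∏(0,0,1,4,4,1)! = 1/576  (running 1/576)
⟨..|..⟩ = √(184320)·(1/576) = +0.745356

+√(5/9) ≈ +0.745356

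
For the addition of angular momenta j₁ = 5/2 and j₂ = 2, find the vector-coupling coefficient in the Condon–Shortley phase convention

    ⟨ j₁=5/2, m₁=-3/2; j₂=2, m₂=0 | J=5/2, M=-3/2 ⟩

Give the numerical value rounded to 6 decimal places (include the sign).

−√(1/70) ≈ -0.119523

triangle: 2!*3!*2!/8! = 24/40320
(j±m)!: 1!*4!*2!*2!*1!*4! = 2304
prefactor² = (2J+1)*Δ*N² = 288/35
  k=1: −1/(1!*1!*3!*1!*0!*1!) = -1/6
  k=2: +1/(2!*0!*2!*0!*1!*2!) = 1/8
Σ = -1/24  ⇒  CG² = 288/35*(-1/24)² = 1/70
CG = −√(1/70) = -0.119523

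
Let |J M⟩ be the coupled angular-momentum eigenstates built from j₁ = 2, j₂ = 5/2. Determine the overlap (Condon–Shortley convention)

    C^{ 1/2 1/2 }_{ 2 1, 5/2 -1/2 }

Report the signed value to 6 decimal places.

−√(2/15) = -0.365148

triangle: 4!·0!·1!/6! = 24/720
(j±m)!: 3!·1!·2!·3!·1!·0! = 72
prefactor² = (2J+1)·Δ·N² = 24/5
  k=1: −1/(1!·3!·0!·1!·0!·0!) = -1/6
Σ = -1/6  ⇒  CG² = 24/5·(-1/6)² = 2/15
CG = −√(2/15) = -0.365148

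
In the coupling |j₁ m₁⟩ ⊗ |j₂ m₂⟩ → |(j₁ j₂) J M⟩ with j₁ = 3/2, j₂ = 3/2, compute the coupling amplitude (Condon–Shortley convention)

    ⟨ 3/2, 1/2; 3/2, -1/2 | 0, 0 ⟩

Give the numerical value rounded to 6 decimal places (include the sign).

-0.500000  (= −√(1/4))

√[1·3!0!0!/4! · 2!1!1!2!0!0!] = √(1)
  +(−1)^1/∏(1,2,0,0,0,0)! = -1/2  (running -1/2)
⟨..|..⟩ = √(1)·(-1/2) = -0.500000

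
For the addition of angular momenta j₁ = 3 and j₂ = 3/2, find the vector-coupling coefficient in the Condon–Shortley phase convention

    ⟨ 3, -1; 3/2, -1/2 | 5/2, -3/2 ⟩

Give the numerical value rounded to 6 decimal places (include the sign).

triangle: 2!*4!*1!/8! = 48/40320
(j±m)!: 2!*4!*1!*2!*1!*4! = 2304
prefactor² = (2J+1)*Δ*N² = 576/35
  k=0: +1/(0!*2!*4!*1!*0!*0!) = 1/48
  k=1: −1/(1!*1!*3!*0!*1!*1!) = -1/6
Σ = -7/48  ⇒  CG² = 576/35*(-7/48)² = 7/20
CG = −√(7/20) = -0.591608

-0.591608  (= −√(7/20))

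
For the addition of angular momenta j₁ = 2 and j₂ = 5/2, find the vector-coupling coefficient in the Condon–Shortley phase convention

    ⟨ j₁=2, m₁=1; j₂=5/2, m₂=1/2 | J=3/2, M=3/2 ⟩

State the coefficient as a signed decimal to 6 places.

−√(9/35) ≈ -0.507093

√[4·3!1!2!/7! · 3!1!3!2!3!0!] = √(144/35)
  +(−1)^1/∏(1,2,0,2,1,0)! = -1/4  (running -1/4)
⟨..|..⟩ = √(144/35)·(-1/4) = -0.507093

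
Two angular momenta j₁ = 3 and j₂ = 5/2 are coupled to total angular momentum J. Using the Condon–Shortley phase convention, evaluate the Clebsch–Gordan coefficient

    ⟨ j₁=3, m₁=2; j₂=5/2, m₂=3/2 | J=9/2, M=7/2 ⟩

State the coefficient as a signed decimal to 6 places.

+√(1/99) = +0.100504

√[10·1!5!4!/11! · 5!1!4!1!8!1!] = √(921600/11)
  +(−1)^0/∏(0,1,1,4,4,0)! = 1/576  (running 1/576)
  +(−1)^1/∏(1,0,0,3,5,1)! = -1/720  (running 1/2880)
⟨..|..⟩ = √(921600/11)·(1/2880) = +0.100504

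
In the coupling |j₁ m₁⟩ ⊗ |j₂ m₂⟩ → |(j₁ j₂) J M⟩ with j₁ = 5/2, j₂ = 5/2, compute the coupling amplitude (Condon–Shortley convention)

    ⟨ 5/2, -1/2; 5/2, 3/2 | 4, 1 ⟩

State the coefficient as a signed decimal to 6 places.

-0.597614

triangle: 1!*4!*4!/10! = 576/3628800
(j±m)!: 2!*3!*4!*1!*5!*3! = 207360
prefactor² = (2J+1)*Δ*N² = 10368/35
  k=0: +1/(0!*1!*3!*4!*1!*0!) = 1/144
  k=1: −1/(1!*0!*2!*3!*2!*1!) = -1/24
Σ = -5/144  ⇒  CG² = 10368/35*(-5/144)² = 5/14
CG = −√(5/14) = -0.597614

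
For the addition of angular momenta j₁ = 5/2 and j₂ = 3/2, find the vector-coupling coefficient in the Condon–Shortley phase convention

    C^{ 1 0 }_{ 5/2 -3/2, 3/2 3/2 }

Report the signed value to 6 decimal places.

−√(1/5) = -0.447214

triangle: 3!*2!*0!/6! = 12/720
(j±m)!: 1!*4!*3!*0!*1!*1! = 144
prefactor² = (2J+1)*Δ*N² = 36/5
  k=3: −1/(3!*0!*1!*0!*1!*0!) = -1/6
Σ = -1/6  ⇒  CG² = 36/5*(-1/6)² = 1/5
CG = −√(1/5) = -0.447214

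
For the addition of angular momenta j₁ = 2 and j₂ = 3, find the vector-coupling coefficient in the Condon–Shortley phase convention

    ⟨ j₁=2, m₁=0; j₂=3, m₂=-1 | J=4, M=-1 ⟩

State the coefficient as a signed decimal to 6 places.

+0.327327  (= +√(3/28))

j₁+j₂−J=1  J+j₁−j₂=3  J−j₁+j₂=5  j₁+j₂+J+1=10
(j₁±m₁, j₂±m₂, J±M) = (2,2,2,4,3,5)
P² = 1728/7
sum k=0..1:
  [0] +1/24 = 1/24
  [1] −1/48 = -1/48
S = 1/48
C² = P²·S² = 3/28 ; C = +0.327327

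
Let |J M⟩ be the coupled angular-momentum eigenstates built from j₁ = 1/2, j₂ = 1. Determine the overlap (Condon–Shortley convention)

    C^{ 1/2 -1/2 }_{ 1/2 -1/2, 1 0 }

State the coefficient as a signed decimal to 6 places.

triangle: 1!×0!×1!/3! = 1/6
(j±m)!: 0!×1!×1!×1!×0!×1! = 1
prefactor² = (2J+1)×Δ×N² = 1/3
  k=1: −1/(1!×0!×0!×0!×0!×1!) = -1
Σ = -1  ⇒  CG² = 1/3×(-1)² = 1/3
CG = −√(1/3) = -0.577350

−√(1/3) = -0.577350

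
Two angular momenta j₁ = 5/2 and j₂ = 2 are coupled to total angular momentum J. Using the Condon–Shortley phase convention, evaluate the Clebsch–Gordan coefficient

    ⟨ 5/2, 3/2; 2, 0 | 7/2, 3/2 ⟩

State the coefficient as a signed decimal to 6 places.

j₁+j₂−J=1  J+j₁−j₂=4  J−j₁+j₂=3  j₁+j₂+J+1=9
(j₁±m₁, j₂±m₂, J±M) = (4,1,2,2,5,2)
P² = 512/7
sum k=0..1:
  [0] +1/12 = 1/12
  [1] −1/48 = -1/48
S = 1/16
C² = P²·S² = 2/7 ; C = +0.534522

+√(2/7) = +0.534522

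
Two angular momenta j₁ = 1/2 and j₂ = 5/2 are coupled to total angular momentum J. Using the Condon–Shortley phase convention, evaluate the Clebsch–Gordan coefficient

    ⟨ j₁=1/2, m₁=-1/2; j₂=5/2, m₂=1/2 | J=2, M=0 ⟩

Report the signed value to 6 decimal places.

-0.707107

j₁+j₂−J=1  J+j₁−j₂=0  J−j₁+j₂=4  j₁+j₂+J+1=6
(j₁±m₁, j₂±m₂, J±M) = (0,1,3,2,2,2)
P² = 8
sum k=1..1:
  [1] −1/4 = -1/4
S = -1/4
C² = P²·S² = 1/2 ; C = -0.707107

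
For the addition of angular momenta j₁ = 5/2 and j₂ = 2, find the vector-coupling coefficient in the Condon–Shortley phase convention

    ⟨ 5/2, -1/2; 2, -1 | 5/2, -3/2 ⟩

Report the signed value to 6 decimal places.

√[6·2!3!2!/8! · 2!3!1!3!1!4!] = √(216/35)
  +(−1)^0/∏(0,2,3,1,0,1)! = 1/12  (running 1/12)
  +(−1)^1/∏(1,1,2,0,1,2)! = -1/4  (running -1/6)
⟨..|..⟩ = √(216/35)·(-1/6) = -0.414039

-0.414039  (= −√(6/35))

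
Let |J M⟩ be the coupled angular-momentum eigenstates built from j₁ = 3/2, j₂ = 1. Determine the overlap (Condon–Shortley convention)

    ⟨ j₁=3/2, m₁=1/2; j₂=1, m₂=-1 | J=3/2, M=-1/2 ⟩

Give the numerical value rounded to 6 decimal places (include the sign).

+√(8/15) = +0.730297

triangle: 1!*2!*1!/5! = 2/120
(j±m)!: 2!*1!*0!*2!*1!*2! = 8
prefactor² = (2J+1)*Δ*N² = 8/15
  k=0: +1/(0!*1!*1!*0!*1!*1!) = 1
Σ = 1  ⇒  CG² = 8/15*1² = 8/15
CG = +√(8/15) = +0.730297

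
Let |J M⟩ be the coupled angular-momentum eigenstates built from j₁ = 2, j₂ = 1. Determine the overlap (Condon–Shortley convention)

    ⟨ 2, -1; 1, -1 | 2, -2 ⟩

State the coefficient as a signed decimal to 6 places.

+√(1/3) = +0.577350

√[5·1!3!1!/6! · 1!3!0!2!0!4!] = √(12)
  +(−1)^0/∏(0,1,3,0,0,1)! = 1/6  (running 1/6)
⟨..|..⟩ = √(12)·(1/6) = +0.577350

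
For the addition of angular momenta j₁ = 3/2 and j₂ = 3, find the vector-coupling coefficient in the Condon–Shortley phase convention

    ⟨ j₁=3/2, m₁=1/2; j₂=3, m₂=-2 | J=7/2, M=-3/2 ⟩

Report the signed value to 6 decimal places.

triangle: 1!×2!×5!/9! = 240/362880
(j±m)!: 2!×1!×1!×5!×2!×5! = 57600
prefactor² = (2J+1)×Δ×N² = 6400/21
  k=0: +1/(0!×1!×1!×1!×1!×4!) = 1/24
  k=1: −1/(1!×0!×0!×0!×2!×5!) = -1/240
Σ = 3/80  ⇒  CG² = 6400/21×3/80² = 3/7
CG = +√(3/7) = +0.654654

+0.654654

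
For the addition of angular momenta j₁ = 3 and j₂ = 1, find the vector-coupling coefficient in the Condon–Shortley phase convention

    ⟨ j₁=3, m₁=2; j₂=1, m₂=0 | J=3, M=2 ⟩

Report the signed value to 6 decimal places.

triangle: 1!×5!×1!/8! = 120/40320
(j±m)!: 5!×1!×1!×1!×5!×1! = 14400
prefactor² = (2J+1)×Δ×N² = 300
  k=0: +1/(0!×1!×1!×1!×4!×0!) = 1/24
  k=1: −1/(1!×0!×0!×0!×5!×1!) = -1/120
Σ = 1/30  ⇒  CG² = 300×1/30² = 1/3
CG = +√(1/3) = +0.577350

+√(1/3) ≈ +0.577350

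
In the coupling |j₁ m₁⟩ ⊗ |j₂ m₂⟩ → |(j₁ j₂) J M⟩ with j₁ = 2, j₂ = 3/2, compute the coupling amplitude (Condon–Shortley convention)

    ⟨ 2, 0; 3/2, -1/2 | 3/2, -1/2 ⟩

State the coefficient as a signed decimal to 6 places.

-0.447214

√[4·2!2!1!/6! · 2!2!1!2!1!2!] = √(16/45)
  +(−1)^0/∏(0,2,2,1,0,0)! = 1/4  (running 1/4)
  +(−1)^1/∏(1,1,1,0,1,1)! = -1  (running -3/4)
⟨..|..⟩ = √(16/45)·(-3/4) = -0.447214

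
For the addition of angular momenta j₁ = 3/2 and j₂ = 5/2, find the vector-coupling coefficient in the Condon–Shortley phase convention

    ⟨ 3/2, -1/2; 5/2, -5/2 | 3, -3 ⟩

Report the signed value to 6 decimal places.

triangle: 1!*2!*4!/8! = 48/40320
(j±m)!: 1!*2!*0!*5!*0!*6! = 172800
prefactor² = (2J+1)*Δ*N² = 1440
  k=0: +1/(0!*1!*2!*0!*0!*4!) = 1/48
Σ = 1/48  ⇒  CG² = 1440*1/48² = 5/8
CG = +√(5/8) = +0.790569

+√(5/8) ≈ +0.790569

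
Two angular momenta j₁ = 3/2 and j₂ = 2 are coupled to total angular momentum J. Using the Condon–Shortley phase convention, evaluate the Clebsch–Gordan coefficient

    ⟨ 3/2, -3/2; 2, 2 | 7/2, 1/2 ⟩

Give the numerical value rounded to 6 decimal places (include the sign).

triangle: 0!×3!×4!/8! = 144/40320
(j±m)!: 0!×3!×4!×0!×4!×3! = 20736
prefactor² = (2J+1)×Δ×N² = 20736/35
  k=0: +1/(0!×0!×3!×4!×0!×0!) = 1/144
Σ = 1/144  ⇒  CG² = 20736/35×1/144² = 1/35
CG = +√(1/35) = +0.169031

+√(1/35) = +0.169031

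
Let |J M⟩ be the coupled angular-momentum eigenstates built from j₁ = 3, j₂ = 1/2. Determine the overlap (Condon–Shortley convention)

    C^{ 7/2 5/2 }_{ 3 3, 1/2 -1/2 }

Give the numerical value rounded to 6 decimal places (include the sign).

+0.377964

√[8·0!6!1!/8! · 6!0!0!1!6!1!] = √(518400/7)
  +(−1)^0/∏(0,0,0,0,6,1)! = 1/720  (running 1/720)
⟨..|..⟩ = √(518400/7)·(1/720) = +0.377964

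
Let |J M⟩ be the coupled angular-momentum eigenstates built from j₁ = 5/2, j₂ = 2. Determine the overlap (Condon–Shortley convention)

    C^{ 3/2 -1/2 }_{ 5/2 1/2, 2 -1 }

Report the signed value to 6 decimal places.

j₁+j₂−J=3  J+j₁−j₂=2  J−j₁+j₂=1  j₁+j₂+J+1=7
(j₁±m₁, j₂±m₂, J±M) = (3,2,1,3,1,2)
P² = 48/35
sum k=0..1:
  [0] +1/12 = 1/12
  [1] −1/2 = -1/2
S = -5/12
C² = P²·S² = 5/21 ; C = -0.487950

−√(5/21) = -0.487950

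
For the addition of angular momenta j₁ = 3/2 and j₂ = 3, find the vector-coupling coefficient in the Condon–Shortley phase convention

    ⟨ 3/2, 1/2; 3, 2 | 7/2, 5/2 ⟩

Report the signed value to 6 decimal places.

−√(1/7) = -0.377964

triangle: 1!*2!*5!/9! = 240/362880
(j±m)!: 2!*1!*5!*1!*6!*1! = 172800
prefactor² = (2J+1)*Δ*N² = 6400/7
  k=0: +1/(0!*1!*1!*5!*1!*0!) = 1/120
  k=1: −1/(1!*0!*0!*4!*2!*1!) = -1/48
Σ = -1/80  ⇒  CG² = 6400/7*(-1/80)² = 1/7
CG = −√(1/7) = -0.377964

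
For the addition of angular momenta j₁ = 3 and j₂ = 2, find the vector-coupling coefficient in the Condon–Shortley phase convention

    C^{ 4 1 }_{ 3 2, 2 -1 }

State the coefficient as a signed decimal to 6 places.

triangle: 1!×5!×3!/10! = 720/3628800
(j±m)!: 5!×1!×1!×3!×5!×3! = 518400
prefactor² = (2J+1)×Δ×N² = 6480/7
  k=0: +1/(0!×1!×1!×1!×4!×2!) = 1/48
  k=1: −1/(1!×0!×0!×0!×5!×3!) = -1/720
Σ = 7/360  ⇒  CG² = 6480/7×7/360² = 7/20
CG = +√(7/20) = +0.591608

+√(7/20) ≈ +0.591608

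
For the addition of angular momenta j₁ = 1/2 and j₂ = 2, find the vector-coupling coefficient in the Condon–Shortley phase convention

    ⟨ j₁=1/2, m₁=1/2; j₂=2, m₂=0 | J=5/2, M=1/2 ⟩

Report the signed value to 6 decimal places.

+0.774597  (= +√(3/5))

√[6·0!1!4!/6! · 1!0!2!2!3!2!] = √(48/5)
  +(−1)^0/∏(0,0,0,2,1,2)! = 1/4  (running 1/4)
⟨..|..⟩ = √(48/5)·(1/4) = +0.774597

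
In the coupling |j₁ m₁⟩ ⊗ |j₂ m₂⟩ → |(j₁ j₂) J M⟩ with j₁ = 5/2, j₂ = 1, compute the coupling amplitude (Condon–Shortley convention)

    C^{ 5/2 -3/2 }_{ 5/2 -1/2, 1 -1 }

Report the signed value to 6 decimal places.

+√(16/35) = +0.676123

triangle: 1!×4!×1!/7! = 24/5040
(j±m)!: 2!×3!×0!×2!×1!×4! = 576
prefactor² = (2J+1)×Δ×N² = 576/35
  k=0: +1/(0!×1!×3!×0!×1!×1!) = 1/6
Σ = 1/6  ⇒  CG² = 576/35×1/6² = 16/35
CG = +√(16/35) = +0.676123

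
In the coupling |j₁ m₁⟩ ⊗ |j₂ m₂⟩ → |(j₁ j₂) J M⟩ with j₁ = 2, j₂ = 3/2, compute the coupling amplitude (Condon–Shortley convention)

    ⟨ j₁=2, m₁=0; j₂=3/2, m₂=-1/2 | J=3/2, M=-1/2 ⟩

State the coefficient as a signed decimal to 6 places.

−√(1/5) = -0.447214

j₁+j₂−J=2  J+j₁−j₂=2  J−j₁+j₂=1  j₁+j₂+J+1=6
(j₁±m₁, j₂±m₂, J±M) = (2,2,1,2,1,2)
P² = 16/45
sum k=0..1:
  [0] +1/4 = 1/4
  [1] −1/1 = -1
S = -3/4
C² = P²·S² = 1/5 ; C = -0.447214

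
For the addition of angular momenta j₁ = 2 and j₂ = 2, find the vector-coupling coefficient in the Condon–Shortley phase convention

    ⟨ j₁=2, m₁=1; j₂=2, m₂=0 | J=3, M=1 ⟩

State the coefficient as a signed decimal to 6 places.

+√(1/5) = +0.447214

j₁+j₂−J=1  J+j₁−j₂=3  J−j₁+j₂=3  j₁+j₂+J+1=8
(j₁±m₁, j₂±m₂, J±M) = (3,1,2,2,4,2)
P² = 36/5
sum k=0..1:
  [0] +1/4 = 1/4
  [1] −1/12 = -1/12
S = 1/6
C² = P²·S² = 1/5 ; C = +0.447214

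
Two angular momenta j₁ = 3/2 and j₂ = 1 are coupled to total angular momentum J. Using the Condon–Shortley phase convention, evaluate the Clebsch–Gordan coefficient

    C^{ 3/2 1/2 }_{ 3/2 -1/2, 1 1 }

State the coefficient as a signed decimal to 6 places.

j₁+j₂−J=1  J+j₁−j₂=2  J−j₁+j₂=1  j₁+j₂+J+1=5
(j₁±m₁, j₂±m₂, J±M) = (1,2,2,0,2,1)
P² = 8/15
sum k=1..1:
  [1] −1/1 = -1
S = -1
C² = P²·S² = 8/15 ; C = -0.730297

−√(8/15) ≈ -0.730297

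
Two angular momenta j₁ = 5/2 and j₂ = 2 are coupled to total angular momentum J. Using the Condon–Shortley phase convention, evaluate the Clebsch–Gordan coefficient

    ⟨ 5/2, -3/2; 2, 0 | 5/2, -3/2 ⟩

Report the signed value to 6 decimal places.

√[6·2!3!2!/8! · 1!4!2!2!1!4!] = √(288/35)
  +(−1)^1/∏(1,1,3,1,0,1)! = -1/6  (running -1/6)
  +(−1)^2/∏(2,0,2,0,1,2)! = 1/8  (running -1/24)
⟨..|..⟩ = √(288/35)·(-1/24) = -0.119523

−√(1/70) = -0.119523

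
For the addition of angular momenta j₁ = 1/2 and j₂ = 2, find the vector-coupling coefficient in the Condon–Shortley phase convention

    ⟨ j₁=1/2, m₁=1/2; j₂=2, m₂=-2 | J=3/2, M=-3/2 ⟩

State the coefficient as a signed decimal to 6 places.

triangle: 1!×0!×3!/5! = 6/120
(j±m)!: 1!×0!×0!×4!×0!×3! = 144
prefactor² = (2J+1)×Δ×N² = 144/5
  k=0: +1/(0!×1!×0!×0!×0!×3!) = 1/6
Σ = 1/6  ⇒  CG² = 144/5×1/6² = 4/5
CG = +√(4/5) = +0.894427

+0.894427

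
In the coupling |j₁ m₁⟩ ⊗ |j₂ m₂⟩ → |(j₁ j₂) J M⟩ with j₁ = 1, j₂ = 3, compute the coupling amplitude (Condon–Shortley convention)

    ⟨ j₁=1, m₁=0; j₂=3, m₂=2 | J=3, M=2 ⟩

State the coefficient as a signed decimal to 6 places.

triangle: 1!*1!*5!/8! = 120/40320
(j±m)!: 1!*1!*5!*1!*5!*1! = 14400
prefactor² = (2J+1)*Δ*N² = 300
  k=0: +1/(0!*1!*1!*5!*0!*0!) = 1/120
  k=1: −1/(1!*0!*0!*4!*1!*1!) = -1/24
Σ = -1/30  ⇒  CG² = 300*(-1/30)² = 1/3
CG = −√(1/3) = -0.577350

-0.577350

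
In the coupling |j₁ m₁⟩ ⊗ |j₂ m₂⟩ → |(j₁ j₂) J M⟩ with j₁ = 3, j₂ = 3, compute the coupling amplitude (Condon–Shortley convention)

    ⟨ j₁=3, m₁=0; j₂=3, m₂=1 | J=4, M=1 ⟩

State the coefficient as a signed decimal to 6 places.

j₁+j₂−J=2  J+j₁−j₂=4  J−j₁+j₂=4  j₁+j₂+J+1=11
(j₁±m₁, j₂±m₂, J±M) = (3,3,4,2,5,3)
P² = 124416/385
sum k=0..2:
  [0] +1/288 = 1/288
  [1] −1/24 = -1/24
  [2] +1/48 = 1/48
S = -5/288
C² = P²·S² = 15/154 ; C = -0.312094

−√(15/154) ≈ -0.312094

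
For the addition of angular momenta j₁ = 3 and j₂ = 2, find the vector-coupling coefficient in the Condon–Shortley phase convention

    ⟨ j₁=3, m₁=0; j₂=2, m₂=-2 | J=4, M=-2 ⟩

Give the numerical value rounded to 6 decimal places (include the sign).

j₁+j₂−J=1  J+j₁−j₂=5  J−j₁+j₂=3  j₁+j₂+J+1=10
(j₁±m₁, j₂±m₂, J±M) = (3,3,0,4,2,6)
P² = 15552/7
sum k=0..0:
  [0] +1/72 = 1/72
S = 1/72
C² = P²·S² = 3/7 ; C = +0.654654

+√(3/7) = +0.654654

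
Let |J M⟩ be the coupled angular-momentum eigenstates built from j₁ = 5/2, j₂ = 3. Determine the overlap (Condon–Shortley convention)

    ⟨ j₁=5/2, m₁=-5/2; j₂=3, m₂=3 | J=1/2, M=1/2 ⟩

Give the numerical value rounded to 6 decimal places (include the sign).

j₁+j₂−J=5  J+j₁−j₂=0  J−j₁+j₂=1  j₁+j₂+J+1=7
(j₁±m₁, j₂±m₂, J±M) = (0,5,6,0,1,0)
P² = 28800/7
sum k=5..5:
  [5] −1/120 = -1/120
S = -1/120
C² = P²·S² = 2/7 ; C = -0.534522

-0.534522  (= −√(2/7))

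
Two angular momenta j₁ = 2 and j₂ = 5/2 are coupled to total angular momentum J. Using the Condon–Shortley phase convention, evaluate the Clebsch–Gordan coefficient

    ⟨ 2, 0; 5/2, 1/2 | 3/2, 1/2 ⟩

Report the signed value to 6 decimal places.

j₁+j₂−J=3  J+j₁−j₂=1  J−j₁+j₂=2  j₁+j₂+J+1=7
(j₁±m₁, j₂±m₂, J±M) = (2,2,3,2,2,1)
P² = 32/35
sum k=1..2:
  [1] −1/4 = -1/4
  [2] +1/2 = 1/2
S = 1/4
C² = P²·S² = 2/35 ; C = +0.239046

+0.239046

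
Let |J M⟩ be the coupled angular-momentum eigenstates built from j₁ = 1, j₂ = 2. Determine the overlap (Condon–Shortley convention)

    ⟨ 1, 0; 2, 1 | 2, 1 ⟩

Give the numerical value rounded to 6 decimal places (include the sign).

−√(1/6) = -0.408248

triangle: 1!*1!*3!/6! = 6/720
(j±m)!: 1!*1!*3!*1!*3!*1! = 36
prefactor² = (2J+1)*Δ*N² = 3/2
  k=0: +1/(0!*1!*1!*3!*0!*0!) = 1/6
  k=1: −1/(1!*0!*0!*2!*1!*1!) = -1/2
Σ = -1/3  ⇒  CG² = 3/2*(-1/3)² = 1/6
CG = −√(1/6) = -0.408248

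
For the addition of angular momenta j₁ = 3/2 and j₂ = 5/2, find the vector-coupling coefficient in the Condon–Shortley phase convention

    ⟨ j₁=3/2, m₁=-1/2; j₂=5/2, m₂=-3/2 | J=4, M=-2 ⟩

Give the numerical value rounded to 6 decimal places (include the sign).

+0.731925  (= +√(15/28))

√[9·0!3!5!/9! · 1!2!1!4!2!6!] = √(8640/7)
  +(−1)^0/∏(0,0,2,1,1,4)! = 1/48  (running 1/48)
⟨..|..⟩ = √(8640/7)·(1/48) = +0.731925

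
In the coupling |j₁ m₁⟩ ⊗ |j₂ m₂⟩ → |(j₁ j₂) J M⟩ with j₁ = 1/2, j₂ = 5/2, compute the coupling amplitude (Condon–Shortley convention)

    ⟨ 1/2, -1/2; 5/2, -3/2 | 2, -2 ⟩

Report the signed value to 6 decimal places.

−√(1/6) ≈ -0.408248

j₁+j₂−J=1  J+j₁−j₂=0  J−j₁+j₂=4  j₁+j₂+J+1=6
(j₁±m₁, j₂±m₂, J±M) = (0,1,1,4,0,4)
P² = 96
sum k=1..1:
  [1] −1/24 = -1/24
S = -1/24
C² = P²·S² = 1/6 ; C = -0.408248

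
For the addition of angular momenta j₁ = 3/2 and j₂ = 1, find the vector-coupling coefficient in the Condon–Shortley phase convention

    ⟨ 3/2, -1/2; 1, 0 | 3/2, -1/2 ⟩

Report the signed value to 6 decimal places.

−√(1/15) ≈ -0.258199

√[4·1!2!1!/5! · 1!2!1!1!1!2!] = √(4/15)
  +(−1)^0/∏(0,1,2,1,0,0)! = 1/2  (running 1/2)
  +(−1)^1/∏(1,0,1,0,1,1)! = -1  (running -1/2)
⟨..|..⟩ = √(4/15)·(-1/2) = -0.258199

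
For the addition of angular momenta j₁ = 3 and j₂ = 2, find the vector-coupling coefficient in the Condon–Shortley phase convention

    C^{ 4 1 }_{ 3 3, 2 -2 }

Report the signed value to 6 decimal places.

+√(3/70) = +0.207020

j₁+j₂−J=1  J+j₁−j₂=5  J−j₁+j₂=3  j₁+j₂+J+1=10
(j₁±m₁, j₂±m₂, J±M) = (6,0,0,4,5,3)
P² = 155520/7
sum k=0..0:
  [0] +1/720 = 1/720
S = 1/720
C² = P²·S² = 3/70 ; C = +0.207020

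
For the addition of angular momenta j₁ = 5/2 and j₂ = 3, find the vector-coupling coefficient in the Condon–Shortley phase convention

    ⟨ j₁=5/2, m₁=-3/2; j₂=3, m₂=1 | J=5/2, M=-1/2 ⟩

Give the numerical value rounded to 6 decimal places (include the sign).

j₁+j₂−J=3  J+j₁−j₂=2  J−j₁+j₂=3  j₁+j₂+J+1=9
(j₁±m₁, j₂±m₂, J±M) = (1,4,4,2,2,3)
P² = 576/35
sum k=2..3:
  [2] +1/8 = 1/8
  [3] −1/12 = -1/12
S = 1/24
C² = P²·S² = 1/35 ; C = +0.169031

+0.169031  (= +√(1/35))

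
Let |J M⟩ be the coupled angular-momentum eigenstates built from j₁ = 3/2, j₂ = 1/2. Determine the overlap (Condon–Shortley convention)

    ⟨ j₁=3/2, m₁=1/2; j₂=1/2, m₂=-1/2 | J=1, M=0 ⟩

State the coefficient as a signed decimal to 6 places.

j₁+j₂−J=1  J+j₁−j₂=2  J−j₁+j₂=0  j₁+j₂+J+1=4
(j₁±m₁, j₂±m₂, J±M) = (2,1,0,1,1,1)
P² = 1/2
sum k=0..0:
  [0] +1/1 = 1
S = 1
C² = P²·S² = 1/2 ; C = +0.707107

+0.707107  (= +√(1/2))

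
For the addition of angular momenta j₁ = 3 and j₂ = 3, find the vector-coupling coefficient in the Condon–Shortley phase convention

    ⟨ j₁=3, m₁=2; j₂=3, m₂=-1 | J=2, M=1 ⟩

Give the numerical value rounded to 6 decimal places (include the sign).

triangle: 4!*2!*2!/9! = 96/362880
(j±m)!: 5!*1!*2!*4!*3!*1! = 34560
prefactor² = (2J+1)*Δ*N² = 320/7
  k=0: +1/(0!*4!*1!*2!*1!*0!) = 1/48
  k=1: −1/(1!*3!*0!*1!*2!*1!) = -1/12
Σ = -1/16  ⇒  CG² = 320/7*(-1/16)² = 5/28
CG = −√(5/28) = -0.422577

-0.422577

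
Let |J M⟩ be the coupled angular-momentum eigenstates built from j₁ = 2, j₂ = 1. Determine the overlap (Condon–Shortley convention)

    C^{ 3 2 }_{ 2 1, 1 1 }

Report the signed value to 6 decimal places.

j₁+j₂−J=0  J+j₁−j₂=4  J−j₁+j₂=2  j₁+j₂+J+1=7
(j₁±m₁, j₂±m₂, J±M) = (3,1,2,0,5,1)
P² = 96
sum k=0..0:
  [0] +1/12 = 1/12
S = 1/12
C² = P²·S² = 2/3 ; C = +0.816497

+√(2/3) ≈ +0.816497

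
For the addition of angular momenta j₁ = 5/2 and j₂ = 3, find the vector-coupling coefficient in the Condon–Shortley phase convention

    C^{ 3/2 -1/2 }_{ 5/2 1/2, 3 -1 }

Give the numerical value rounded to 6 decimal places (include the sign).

√[4·4!1!2!/8! · 3!2!2!4!1!2!] = √(192/35)
  +(−1)^1/∏(1,3,1,1,0,1)! = -1/6  (running -1/6)
  +(−1)^2/∏(2,2,0,0,1,2)! = 1/8  (running -1/24)
⟨..|..⟩ = √(192/35)·(-1/24) = -0.097590

-0.097590  (= −√(1/105))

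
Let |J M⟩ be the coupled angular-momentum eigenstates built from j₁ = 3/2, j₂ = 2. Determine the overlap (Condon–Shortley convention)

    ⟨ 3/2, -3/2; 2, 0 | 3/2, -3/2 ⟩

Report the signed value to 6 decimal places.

+0.447214  (= +√(1/5))

j₁+j₂−J=2  J+j₁−j₂=1  J−j₁+j₂=2  j₁+j₂+J+1=6
(j₁±m₁, j₂±m₂, J±M) = (0,3,2,2,0,3)
P² = 16/5
sum k=2..2:
  [2] +1/4 = 1/4
S = 1/4
C² = P²·S² = 1/5 ; C = +0.447214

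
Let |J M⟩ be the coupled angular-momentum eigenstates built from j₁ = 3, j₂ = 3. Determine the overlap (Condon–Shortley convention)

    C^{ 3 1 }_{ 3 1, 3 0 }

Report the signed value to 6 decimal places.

j₁+j₂−J=3  J+j₁−j₂=3  J−j₁+j₂=3  j₁+j₂+J+1=10
(j₁±m₁, j₂±m₂, J±M) = (4,2,3,3,4,2)
P² = 864/25
sum k=0..2:
  [0] +1/72 = 1/72
  [1] −1/8 = -1/8
  [2] +1/24 = 1/24
S = -5/72
C² = P²·S² = 1/6 ; C = -0.408248

-0.408248  (= −√(1/6))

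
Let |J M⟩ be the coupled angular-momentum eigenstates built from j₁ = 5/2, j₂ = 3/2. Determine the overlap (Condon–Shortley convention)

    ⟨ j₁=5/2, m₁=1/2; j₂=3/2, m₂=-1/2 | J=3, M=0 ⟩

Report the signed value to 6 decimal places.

j₁+j₂−J=1  J+j₁−j₂=4  J−j₁+j₂=2  j₁+j₂+J+1=8
(j₁±m₁, j₂±m₂, J±M) = (3,2,1,2,3,3)
P² = 36/5
sum k=0..1:
  [0] +1/4 = 1/4
  [1] −1/12 = -1/12
S = 1/6
C² = P²·S² = 1/5 ; C = +0.447214

+√(1/5) = +0.447214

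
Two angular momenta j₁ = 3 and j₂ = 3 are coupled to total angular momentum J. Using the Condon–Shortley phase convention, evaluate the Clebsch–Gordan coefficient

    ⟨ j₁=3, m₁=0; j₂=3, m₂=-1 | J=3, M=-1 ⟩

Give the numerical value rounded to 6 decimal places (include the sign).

−√(1/6) ≈ -0.408248

√[7·3!3!3!/10! · 3!3!2!4!2!4!] = √(864/25)
  +(−1)^0/∏(0,3,3,2,0,1)! = 1/72  (running 1/72)
  +(−1)^1/∏(1,2,2,1,1,2)! = -1/8  (running -1/9)
  +(−1)^2/∏(2,1,1,0,2,3)! = 1/24  (running -5/72)
⟨..|..⟩ = √(864/25)·(-5/72) = -0.408248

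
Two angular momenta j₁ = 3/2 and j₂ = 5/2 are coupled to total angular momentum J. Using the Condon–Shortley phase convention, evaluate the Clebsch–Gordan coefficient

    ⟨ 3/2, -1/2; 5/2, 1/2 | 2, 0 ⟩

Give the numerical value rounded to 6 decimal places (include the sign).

−√(1/14) = -0.267261

√[5·2!1!3!/7! · 1!2!3!2!2!2!] = √(8/7)
  +(−1)^1/∏(1,1,1,2,0,1)! = -1/2  (running -1/2)
  +(−1)^2/∏(2,0,0,1,1,2)! = 1/4  (running -1/4)
⟨..|..⟩ = √(8/7)·(-1/4) = -0.267261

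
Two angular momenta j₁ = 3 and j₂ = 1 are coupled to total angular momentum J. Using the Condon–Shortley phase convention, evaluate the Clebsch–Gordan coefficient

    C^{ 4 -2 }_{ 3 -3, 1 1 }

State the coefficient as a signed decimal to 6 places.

+0.188982  (= +√(1/28))

j₁+j₂−J=0  J+j₁−j₂=6  J−j₁+j₂=2  j₁+j₂+J+1=9
(j₁±m₁, j₂±m₂, J±M) = (0,6,2,0,2,6)
P² = 518400/7
sum k=0..0:
  [0] +1/1440 = 1/1440
S = 1/1440
C² = P²·S² = 1/28 ; C = +0.188982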